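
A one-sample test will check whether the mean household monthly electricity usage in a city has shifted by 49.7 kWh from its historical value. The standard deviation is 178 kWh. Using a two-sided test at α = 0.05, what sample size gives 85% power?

116

For a one-sample z-test, n = ((z_{α/2} + z_β)·σ/δ)².
z_{α/2} = 1.960 (two-sided α = 0.05); z_β = 1.036 (power 85% → β = 0.15).
n = (2.996 × 178 / 49.7)² = 115.14
Round up: n = 116.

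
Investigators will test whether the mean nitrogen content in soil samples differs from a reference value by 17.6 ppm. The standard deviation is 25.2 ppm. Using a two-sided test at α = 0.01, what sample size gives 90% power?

For a one-sample z-test, n = ((z_{α/2} + z_β)·σ/δ)².
z_{α/2} = 2.576 (two-sided α = 0.01); z_β = 1.282 (power 90% → β = 0.1).
n = (3.858 × 25.2 / 17.6)² = 30.51
Round up: n = 31.

31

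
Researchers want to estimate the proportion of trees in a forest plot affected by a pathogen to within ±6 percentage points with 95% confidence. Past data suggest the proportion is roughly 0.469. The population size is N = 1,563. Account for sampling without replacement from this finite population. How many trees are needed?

n = 228

For a proportion with margin E = 0.06 at 95% confidence, z = 1.960.
n = p̂(1−p̂)(z/E)² = 0.469 × 0.531 × (1.960/0.06)² = 265.75 — call this n₀.
Finite-population correction with N = 1,563: n = n₀ / (1 + (n₀−1)/N) = 265.75 / 1.169 = 227.33
Round up: n = 228.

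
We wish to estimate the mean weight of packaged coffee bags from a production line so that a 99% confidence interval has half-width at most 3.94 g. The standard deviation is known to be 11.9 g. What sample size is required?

For a mean, the margin of error is E = z·σ/√n, so n = (zσ/E)².
At 99% confidence, z = 2.576.
n = (2.576 × 11.9 / 3.94)² = 60.53
Round up: n = 61.

61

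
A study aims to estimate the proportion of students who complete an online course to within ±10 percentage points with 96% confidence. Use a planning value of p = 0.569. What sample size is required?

For a proportion with margin E = 0.1 at 96% confidence, z = 2.054.
n = p̂(1−p̂)(z/E)² = 0.569 × 0.431 × (2.054/0.1)² = 103.46
Round up: n = 104.

n = 104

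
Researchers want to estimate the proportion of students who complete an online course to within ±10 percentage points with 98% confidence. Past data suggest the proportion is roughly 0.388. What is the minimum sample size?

129

For a proportion with margin E = 0.1 at 98% confidence, z = 2.326.
n = p̂(1−p̂)(z/E)² = 0.388 × 0.612 × (2.326/0.1)² = 128.47
Round up: n = 129.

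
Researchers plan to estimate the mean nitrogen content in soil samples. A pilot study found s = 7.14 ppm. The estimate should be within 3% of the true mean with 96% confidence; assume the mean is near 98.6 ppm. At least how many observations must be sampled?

For a mean, the margin of error is E = z·σ/√n, so n = (zσ/E)².
At 96% confidence, z = 2.054.
E = 3% of 98.6 = 2.958 ppm.
n = (2.054 × 7.14 / 2.958)² = 24.58
Round up: n = 25.

25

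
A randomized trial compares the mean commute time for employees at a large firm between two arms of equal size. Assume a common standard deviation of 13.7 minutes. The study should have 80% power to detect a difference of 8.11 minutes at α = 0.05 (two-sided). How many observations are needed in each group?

For two equal groups, n per group = 2·((z_{α/2} + z_β)·σ/δ)².
z_{α/2} = 1.960; z_β = 0.842 (power 80%).
n = 2 × (2.802 × 13.7 / 8.11)² = 2 × 22.40 = 44.80
Round up: n = 45 per group.

45 per group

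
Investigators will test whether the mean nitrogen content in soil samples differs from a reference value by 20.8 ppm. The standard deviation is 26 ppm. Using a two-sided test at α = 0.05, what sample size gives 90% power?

17

For a one-sample z-test, n = ((z_{α/2} + z_β)·σ/δ)².
z_{α/2} = 1.960 (two-sided α = 0.05); z_β = 1.282 (power 90% → β = 0.1).
n = (3.242 × 26 / 20.8)² = 16.42
Round up: n = 17.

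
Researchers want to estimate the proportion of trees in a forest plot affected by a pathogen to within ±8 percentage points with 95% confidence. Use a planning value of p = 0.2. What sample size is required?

n = 97

For a proportion with margin E = 0.08 at 95% confidence, z = 1.960.
n = p̂(1−p̂)(z/E)² = 0.2 × 0.8 × (1.960/0.08)² = 96.04
Round up: n = 97.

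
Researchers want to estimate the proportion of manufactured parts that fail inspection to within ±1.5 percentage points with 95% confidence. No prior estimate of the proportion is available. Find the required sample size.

n = 4269

For a proportion with margin E = 0.015 at 95% confidence, z = 1.960.
With no prior estimate, use p = 0.5, which maximizes p(1−p) at 0.25.
n = 0.25 × (z/E)² = 0.25 × (1.960/0.015)² = 4268.44
Round up: n = 4269.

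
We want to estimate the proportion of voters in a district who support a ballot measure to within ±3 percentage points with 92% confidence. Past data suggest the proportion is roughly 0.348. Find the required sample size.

773

For a proportion with margin E = 0.03 at 92% confidence, z = 1.751.
n = p̂(1−p̂)(z/E)² = 0.348 × 0.652 × (1.751/0.03)² = 772.96
Round up: n = 773.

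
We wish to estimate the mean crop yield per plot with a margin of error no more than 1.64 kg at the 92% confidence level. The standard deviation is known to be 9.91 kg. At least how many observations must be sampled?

112

For a mean, the margin of error is E = z·σ/√n, so n = (zσ/E)².
At 92% confidence, z = 1.751.
n = (1.751 × 9.91 / 1.64)² = 111.95
Round up: n = 112.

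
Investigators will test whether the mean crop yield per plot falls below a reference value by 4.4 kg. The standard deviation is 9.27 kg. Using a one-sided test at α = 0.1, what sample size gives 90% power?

For a one-sample z-test, n = ((z_α + z_β)·σ/δ)².
z_α = 1.282 (one-sided α = 0.1); z_β = 1.282 (power 90% → β = 0.1).
n = (2.564 × 9.27 / 4.4)² = 29.18
Round up: n = 30.

30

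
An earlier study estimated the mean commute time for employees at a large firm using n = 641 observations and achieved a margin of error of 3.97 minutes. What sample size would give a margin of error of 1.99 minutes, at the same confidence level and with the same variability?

Margin of error scales as 1/√n, so n₂ = n₁·(E₁/E₂)².
n₂ = 641 × (3.97/1.99)² = 641 × 3.98 = 2551.18
Round up: n₂ = 2552.

2552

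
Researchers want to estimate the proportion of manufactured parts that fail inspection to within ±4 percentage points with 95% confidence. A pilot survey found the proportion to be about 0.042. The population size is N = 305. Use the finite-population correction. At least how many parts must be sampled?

n = 74

For a proportion with margin E = 0.04 at 95% confidence, z = 1.960.
n = p̂(1−p̂)(z/E)² = 0.042 × 0.958 × (1.960/0.04)² = 96.61 — call this n₀.
Finite-population correction with N = 305: n = n₀ / (1 + (n₀−1)/N) = 96.61 / 1.313 = 73.58
Round up: n = 74.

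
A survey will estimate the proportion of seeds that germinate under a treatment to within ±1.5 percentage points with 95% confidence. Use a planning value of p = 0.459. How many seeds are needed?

4240

For a proportion with margin E = 0.015 at 95% confidence, z = 1.960.
n = p̂(1−p̂)(z/E)² = 0.459 × 0.541 × (1.960/0.015)² = 4239.74
Round up: n = 4240.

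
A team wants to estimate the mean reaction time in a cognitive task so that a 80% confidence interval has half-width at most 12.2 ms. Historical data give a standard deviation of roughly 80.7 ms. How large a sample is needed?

For a mean, the margin of error is E = z·σ/√n, so n = (zσ/E)².
At 80% confidence, z = 1.282.
n = (1.282 × 80.7 / 12.2)² = 71.91
Round up: n = 72.

72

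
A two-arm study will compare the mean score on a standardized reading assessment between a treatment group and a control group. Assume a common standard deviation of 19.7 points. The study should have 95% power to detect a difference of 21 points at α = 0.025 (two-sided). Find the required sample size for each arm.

For two equal groups, n per group = 2·((z_{α/2} + z_β)·σ/δ)².
z_{α/2} = 2.241; z_β = 1.645 (power 95%).
n = 2 × (3.886 × 19.7 / 21)² = 2 × 13.29 = 26.58
Round up: n = 27 per group.

27 per group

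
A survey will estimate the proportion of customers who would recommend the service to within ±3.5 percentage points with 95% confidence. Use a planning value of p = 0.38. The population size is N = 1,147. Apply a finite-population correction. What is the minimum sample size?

For a proportion with margin E = 0.035 at 95% confidence, z = 1.960.
n = p̂(1−p̂)(z/E)² = 0.38 × 0.62 × (1.960/0.035)² = 738.84 — call this n₀.
Finite-population correction with N = 1,147: n = n₀ / (1 + (n₀−1)/N) = 738.84 / 1.643 = 449.69
Round up: n = 450.

450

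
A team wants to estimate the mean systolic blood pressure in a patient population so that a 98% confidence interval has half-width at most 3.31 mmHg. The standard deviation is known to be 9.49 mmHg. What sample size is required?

45

For a mean, the margin of error is E = z·σ/√n, so n = (zσ/E)².
At 98% confidence, z = 2.326.
n = (2.326 × 9.49 / 3.31)² = 44.47
Round up: n = 45.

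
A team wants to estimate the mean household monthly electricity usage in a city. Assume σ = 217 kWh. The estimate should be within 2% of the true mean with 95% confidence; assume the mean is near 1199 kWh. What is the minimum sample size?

For a mean, the margin of error is E = z·σ/√n, so n = (zσ/E)².
At 95% confidence, z = 1.960.
E = 2% of 1199 = 23.98 kWh.
n = (1.960 × 217 / 23.98)² = 314.58
Round up: n = 315.

315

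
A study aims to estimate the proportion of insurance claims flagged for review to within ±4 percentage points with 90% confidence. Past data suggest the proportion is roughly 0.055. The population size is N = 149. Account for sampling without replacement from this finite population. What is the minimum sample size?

n = 56

For a proportion with margin E = 0.04 at 90% confidence, z = 1.645.
n = p̂(1−p̂)(z/E)² = 0.055 × 0.945 × (1.645/0.04)² = 87.90 — call this n₀.
Finite-population correction with N = 149: n = n₀ / (1 + (n₀−1)/N) = 87.90 / 1.583 = 55.53
Round up: n = 56.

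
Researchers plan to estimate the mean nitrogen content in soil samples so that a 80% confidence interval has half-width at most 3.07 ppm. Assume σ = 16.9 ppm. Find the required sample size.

50

For a mean, the margin of error is E = z·σ/√n, so n = (zσ/E)².
At 80% confidence, z = 1.282.
n = (1.282 × 16.9 / 3.07)² = 49.80
Round up: n = 50.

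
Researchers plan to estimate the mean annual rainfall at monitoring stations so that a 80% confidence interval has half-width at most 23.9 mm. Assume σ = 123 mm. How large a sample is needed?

n = 44

For a mean, the margin of error is E = z·σ/√n, so n = (zσ/E)².
At 80% confidence, z = 1.282.
n = (1.282 × 123 / 23.9)² = 43.53
Round up: n = 44.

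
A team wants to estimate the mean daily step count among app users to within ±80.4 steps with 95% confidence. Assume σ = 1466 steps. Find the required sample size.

1278

For a mean, the margin of error is E = z·σ/√n, so n = (zσ/E)².
At 95% confidence, z = 1.960.
n = (1.960 × 1466 / 80.4)² = 1277.23
Round up: n = 1278.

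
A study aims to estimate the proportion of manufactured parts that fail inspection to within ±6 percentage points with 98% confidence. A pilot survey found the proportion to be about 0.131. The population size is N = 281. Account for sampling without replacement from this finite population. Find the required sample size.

For a proportion with margin E = 0.06 at 98% confidence, z = 2.326.
n = p̂(1−p̂)(z/E)² = 0.131 × 0.869 × (2.326/0.06)² = 171.08 — call this n₀.
Finite-population correction with N = 281: n = n₀ / (1 + (n₀−1)/N) = 171.08 / 1.605 = 106.59
Round up: n = 107.

107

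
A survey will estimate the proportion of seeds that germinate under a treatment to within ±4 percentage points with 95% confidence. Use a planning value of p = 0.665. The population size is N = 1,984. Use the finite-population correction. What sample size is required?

For a proportion with margin E = 0.04 at 95% confidence, z = 1.960.
n = p̂(1−p̂)(z/E)² = 0.665 × 0.335 × (1.960/0.04)² = 534.88 — call this n₀.
Finite-population correction with N = 1,984: n = n₀ / (1 + (n₀−1)/N) = 534.88 / 1.269 = 421.50
Round up: n = 422.

422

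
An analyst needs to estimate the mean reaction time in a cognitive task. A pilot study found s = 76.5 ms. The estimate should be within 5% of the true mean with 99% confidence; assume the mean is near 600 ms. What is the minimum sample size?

For a mean, the margin of error is E = z·σ/√n, so n = (zσ/E)².
At 99% confidence, z = 2.576.
E = 5% of 600 = 30 ms.
n = (2.576 × 76.5 / 30)² = 43.15
Round up: n = 44.

n = 44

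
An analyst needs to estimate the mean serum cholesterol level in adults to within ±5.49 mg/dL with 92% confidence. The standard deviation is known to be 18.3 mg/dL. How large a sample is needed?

For a mean, the margin of error is E = z·σ/√n, so n = (zσ/E)².
At 92% confidence, z = 1.751.
n = (1.751 × 18.3 / 5.49)² = 34.07
Round up: n = 35.

35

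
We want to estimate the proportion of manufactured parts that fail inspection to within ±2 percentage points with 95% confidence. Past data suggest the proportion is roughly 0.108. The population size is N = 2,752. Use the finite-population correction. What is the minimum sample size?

693

For a proportion with margin E = 0.02 at 95% confidence, z = 1.960.
n = p̂(1−p̂)(z/E)² = 0.108 × 0.892 × (1.960/0.02)² = 925.21 — call this n₀.
Finite-population correction with N = 2,752: n = n₀ / (1 + (n₀−1)/N) = 925.21 / 1.336 = 692.52
Round up: n = 693.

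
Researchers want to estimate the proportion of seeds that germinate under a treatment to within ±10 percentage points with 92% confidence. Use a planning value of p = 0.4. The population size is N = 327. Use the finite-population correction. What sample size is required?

For a proportion with margin E = 0.1 at 92% confidence, z = 1.751.
n = p̂(1−p̂)(z/E)² = 0.4 × 0.6 × (1.751/0.1)² = 73.58 — call this n₀.
Finite-population correction with N = 327: n = n₀ / (1 + (n₀−1)/N) = 73.58 / 1.222 = 60.21
Round up: n = 61.

n = 61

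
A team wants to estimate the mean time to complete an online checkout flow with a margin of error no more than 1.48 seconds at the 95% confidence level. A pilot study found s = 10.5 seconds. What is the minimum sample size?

For a mean, the margin of error is E = z·σ/√n, so n = (zσ/E)².
At 95% confidence, z = 1.960.
n = (1.960 × 10.5 / 1.48)² = 193.36
Round up: n = 194.

n = 194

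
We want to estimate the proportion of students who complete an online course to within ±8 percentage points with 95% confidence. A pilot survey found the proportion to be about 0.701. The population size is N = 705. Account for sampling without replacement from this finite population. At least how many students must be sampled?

For a proportion with margin E = 0.08 at 95% confidence, z = 1.960.
n = p̂(1−p̂)(z/E)² = 0.701 × 0.299 × (1.960/0.08)² = 125.81 — call this n₀.
Finite-population correction with N = 705: n = n₀ / (1 + (n₀−1)/N) = 125.81 / 1.177 = 106.89
Round up: n = 107.

n = 107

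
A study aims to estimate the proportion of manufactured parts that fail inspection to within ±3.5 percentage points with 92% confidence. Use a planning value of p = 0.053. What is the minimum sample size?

For a proportion with margin E = 0.035 at 92% confidence, z = 1.751.
n = p̂(1−p̂)(z/E)² = 0.053 × 0.947 × (1.751/0.035)² = 125.62
Round up: n = 126.

126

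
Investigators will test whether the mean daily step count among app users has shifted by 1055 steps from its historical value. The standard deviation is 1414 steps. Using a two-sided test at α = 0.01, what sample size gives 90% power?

For a one-sample z-test, n = ((z_{α/2} + z_β)·σ/δ)².
z_{α/2} = 2.576 (two-sided α = 0.01); z_β = 1.282 (power 90% → β = 0.1).
n = (3.858 × 1414 / 1055)² = 26.74
Round up: n = 27.

27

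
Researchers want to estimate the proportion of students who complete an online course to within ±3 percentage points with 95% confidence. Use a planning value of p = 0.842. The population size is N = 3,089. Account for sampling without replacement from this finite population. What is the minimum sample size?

For a proportion with margin E = 0.03 at 95% confidence, z = 1.960.
n = p̂(1−p̂)(z/E)² = 0.842 × 0.158 × (1.960/0.03)² = 567.86 — call this n₀.
Finite-population correction with N = 3,089: n = n₀ / (1 + (n₀−1)/N) = 567.86 / 1.184 = 479.61
Round up: n = 480.

480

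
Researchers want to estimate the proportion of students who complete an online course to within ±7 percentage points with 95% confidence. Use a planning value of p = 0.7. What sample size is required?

For a proportion with margin E = 0.07 at 95% confidence, z = 1.960.
n = p̂(1−p̂)(z/E)² = 0.7 × 0.3 × (1.960/0.07)² = 164.64
Round up: n = 165.

n = 165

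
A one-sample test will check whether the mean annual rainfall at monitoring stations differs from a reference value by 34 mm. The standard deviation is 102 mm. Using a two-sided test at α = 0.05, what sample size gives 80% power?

For a one-sample z-test, n = ((z_{α/2} + z_β)·σ/δ)².
z_{α/2} = 1.960 (two-sided α = 0.05); z_β = 0.842 (power 80% → β = 0.2).
n = (2.802 × 102 / 34)² = 70.66
Round up: n = 71.

71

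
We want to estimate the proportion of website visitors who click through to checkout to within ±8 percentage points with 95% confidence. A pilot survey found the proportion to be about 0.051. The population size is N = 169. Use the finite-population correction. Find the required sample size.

For a proportion with margin E = 0.08 at 95% confidence, z = 1.960.
n = p̂(1−p̂)(z/E)² = 0.051 × 0.949 × (1.960/0.08)² = 29.05 — call this n₀.
Finite-population correction with N = 169: n = n₀ / (1 + (n₀−1)/N) = 29.05 / 1.166 = 24.91
Round up: n = 25.

25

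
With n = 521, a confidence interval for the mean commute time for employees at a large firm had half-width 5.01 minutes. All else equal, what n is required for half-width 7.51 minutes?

Margin of error scales as 1/√n, so n₂ = n₁·(E₁/E₂)².
n₂ = 521 × (5.01/7.51)² = 521 × 0.445 = 231.84
Round up: n₂ = 232.

232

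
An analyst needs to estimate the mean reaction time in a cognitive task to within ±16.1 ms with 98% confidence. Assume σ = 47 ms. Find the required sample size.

47

For a mean, the margin of error is E = z·σ/√n, so n = (zσ/E)².
At 98% confidence, z = 2.326.
n = (2.326 × 47 / 16.1)² = 46.11
Round up: n = 47.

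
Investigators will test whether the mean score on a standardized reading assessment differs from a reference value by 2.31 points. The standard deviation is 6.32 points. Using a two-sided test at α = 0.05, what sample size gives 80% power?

59

For a one-sample z-test, n = ((z_{α/2} + z_β)·σ/δ)².
z_{α/2} = 1.960 (two-sided α = 0.05); z_β = 0.842 (power 80% → β = 0.2).
n = (2.802 × 6.32 / 2.31)² = 58.77
Round up: n = 59.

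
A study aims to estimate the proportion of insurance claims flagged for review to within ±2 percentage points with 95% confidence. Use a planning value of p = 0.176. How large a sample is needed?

n = 1393

For a proportion with margin E = 0.02 at 95% confidence, z = 1.960.
n = p̂(1−p̂)(z/E)² = 0.176 × 0.824 × (1.960/0.02)² = 1392.81
Round up: n = 1393.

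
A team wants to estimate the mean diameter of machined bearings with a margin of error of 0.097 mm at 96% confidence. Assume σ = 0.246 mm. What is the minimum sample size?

n = 28

For a mean, the margin of error is E = z·σ/√n, so n = (zσ/E)².
At 96% confidence, z = 2.054.
n = (2.054 × 0.246 / 0.097)² = 27.13
Round up: n = 28.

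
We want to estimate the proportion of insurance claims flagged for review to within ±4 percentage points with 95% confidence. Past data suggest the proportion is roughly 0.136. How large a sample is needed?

283

For a proportion with margin E = 0.04 at 95% confidence, z = 1.960.
n = p̂(1−p̂)(z/E)² = 0.136 × 0.864 × (1.960/0.04)² = 282.13
Round up: n = 283.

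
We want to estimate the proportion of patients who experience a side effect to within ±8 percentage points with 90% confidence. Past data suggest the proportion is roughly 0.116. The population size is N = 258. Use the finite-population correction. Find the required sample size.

For a proportion with margin E = 0.08 at 90% confidence, z = 1.645.
n = p̂(1−p̂)(z/E)² = 0.116 × 0.884 × (1.645/0.08)² = 43.36 — call this n₀.
Finite-population correction with N = 258: n = n₀ / (1 + (n₀−1)/N) = 43.36 / 1.164 = 37.25
Round up: n = 38.

38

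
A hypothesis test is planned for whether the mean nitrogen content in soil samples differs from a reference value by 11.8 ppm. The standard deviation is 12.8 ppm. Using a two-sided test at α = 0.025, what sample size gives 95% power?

18

For a one-sample z-test, n = ((z_{α/2} + z_β)·σ/δ)².
z_{α/2} = 2.241 (two-sided α = 0.025); z_β = 1.645 (power 95% → β = 0.05).
n = (3.886 × 12.8 / 11.8)² = 17.77
Round up: n = 18.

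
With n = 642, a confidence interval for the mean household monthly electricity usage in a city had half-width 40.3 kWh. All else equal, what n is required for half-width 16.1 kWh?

Margin of error scales as 1/√n, so n₂ = n₁·(E₁/E₂)².
n₂ = 642 × (40.3/16.1)² = 642 × 6.266 = 4022.77
Round up: n₂ = 4023.

4023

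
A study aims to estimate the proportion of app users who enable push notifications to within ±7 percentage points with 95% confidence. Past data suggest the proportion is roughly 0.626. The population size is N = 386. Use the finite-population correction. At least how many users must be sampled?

For a proportion with margin E = 0.07 at 95% confidence, z = 1.960.
n = p̂(1−p̂)(z/E)² = 0.626 × 0.374 × (1.960/0.07)² = 183.55 — call this n₀.
Finite-population correction with N = 386: n = n₀ / (1 + (n₀−1)/N) = 183.55 / 1.473 = 124.61
Round up: n = 125.

125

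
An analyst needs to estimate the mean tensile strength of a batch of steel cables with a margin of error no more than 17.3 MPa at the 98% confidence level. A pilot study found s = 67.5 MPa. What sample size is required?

83

For a mean, the margin of error is E = z·σ/√n, so n = (zσ/E)².
At 98% confidence, z = 2.326.
n = (2.326 × 67.5 / 17.3)² = 82.36
Round up: n = 83.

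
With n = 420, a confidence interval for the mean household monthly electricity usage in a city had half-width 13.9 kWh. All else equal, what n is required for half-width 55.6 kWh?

27

Margin of error scales as 1/√n, so n₂ = n₁·(E₁/E₂)².
n₂ = 420 × (13.9/55.6)² = 420 × 0.0625 = 26.25
Round up: n₂ = 27.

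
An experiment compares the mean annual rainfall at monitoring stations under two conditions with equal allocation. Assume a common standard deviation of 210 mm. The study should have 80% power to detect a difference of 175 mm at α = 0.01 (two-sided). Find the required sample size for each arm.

For two equal groups, n per group = 2·((z_{α/2} + z_β)·σ/δ)².
z_{α/2} = 2.576; z_β = 0.842 (power 80%).
n = 2 × (3.418 × 210 / 175)² = 2 × 16.82 = 33.64
Round up: n = 34 per group.

34 per group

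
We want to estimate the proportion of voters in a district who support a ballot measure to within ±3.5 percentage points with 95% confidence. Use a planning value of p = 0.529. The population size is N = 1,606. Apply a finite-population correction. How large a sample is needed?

For a proportion with margin E = 0.035 at 95% confidence, z = 1.960.
n = p̂(1−p̂)(z/E)² = 0.529 × 0.471 × (1.960/0.035)² = 781.36 — call this n₀.
Finite-population correction with N = 1,606: n = n₀ / (1 + (n₀−1)/N) = 781.36 / 1.486 = 525.81
Round up: n = 526.

526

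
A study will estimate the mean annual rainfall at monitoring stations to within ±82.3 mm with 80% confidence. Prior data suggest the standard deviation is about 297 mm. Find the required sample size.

For a mean, the margin of error is E = z·σ/√n, so n = (zσ/E)².
At 80% confidence, z = 1.282.
n = (1.282 × 297 / 82.3)² = 21.40
Round up: n = 22.

n = 22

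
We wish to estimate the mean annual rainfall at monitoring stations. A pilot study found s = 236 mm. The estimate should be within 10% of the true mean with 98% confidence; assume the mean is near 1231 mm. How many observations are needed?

20

For a mean, the margin of error is E = z·σ/√n, so n = (zσ/E)².
At 98% confidence, z = 2.326.
E = 10% of 1231 = 123.1 mm.
n = (2.326 × 236 / 123.1)² = 19.89
Round up: n = 20.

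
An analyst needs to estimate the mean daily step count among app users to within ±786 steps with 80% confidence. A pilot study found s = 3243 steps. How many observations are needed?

For a mean, the margin of error is E = z·σ/√n, so n = (zσ/E)².
At 80% confidence, z = 1.282.
n = (1.282 × 3243 / 786)² = 27.98
Round up: n = 28.

28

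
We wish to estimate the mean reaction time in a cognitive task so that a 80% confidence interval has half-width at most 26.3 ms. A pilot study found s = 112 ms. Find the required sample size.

For a mean, the margin of error is E = z·σ/√n, so n = (zσ/E)².
At 80% confidence, z = 1.282.
n = (1.282 × 112 / 26.3)² = 29.81
Round up: n = 30.

30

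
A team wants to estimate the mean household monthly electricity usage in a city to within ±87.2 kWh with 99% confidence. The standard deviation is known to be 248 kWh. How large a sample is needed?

n = 54

For a mean, the margin of error is E = z·σ/√n, so n = (zσ/E)².
At 99% confidence, z = 2.576.
n = (2.576 × 248 / 87.2)² = 53.67
Round up: n = 54.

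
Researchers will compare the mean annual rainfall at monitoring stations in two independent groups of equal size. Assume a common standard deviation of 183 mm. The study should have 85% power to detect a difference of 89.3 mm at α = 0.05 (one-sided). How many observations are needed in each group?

For two equal groups, n per group = 2·((z_α + z_β)·σ/δ)².
z_α = 1.645; z_β = 1.036 (power 85%).
n = 2 × (2.681 × 183 / 89.3)² = 2 × 30.19 = 60.38
Round up: n = 61 per group.

61 per group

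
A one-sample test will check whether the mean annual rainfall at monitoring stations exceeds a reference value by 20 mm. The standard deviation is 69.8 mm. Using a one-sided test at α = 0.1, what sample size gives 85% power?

66

For a one-sample z-test, n = ((z_α + z_β)·σ/δ)².
z_α = 1.282 (one-sided α = 0.1); z_β = 1.036 (power 85% → β = 0.15).
n = (2.318 × 69.8 / 20)² = 65.45
Round up: n = 66.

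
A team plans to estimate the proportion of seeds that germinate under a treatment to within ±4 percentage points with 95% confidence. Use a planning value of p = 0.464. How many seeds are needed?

598

For a proportion with margin E = 0.04 at 95% confidence, z = 1.960.
n = p̂(1−p̂)(z/E)² = 0.464 × 0.536 × (1.960/0.04)² = 597.14
Round up: n = 598.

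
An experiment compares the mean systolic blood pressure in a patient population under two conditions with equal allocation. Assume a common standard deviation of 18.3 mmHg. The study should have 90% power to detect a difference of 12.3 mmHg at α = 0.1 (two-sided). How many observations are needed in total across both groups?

For two equal groups, n per group = 2·((z_{α/2} + z_β)·σ/δ)².
z_{α/2} = 1.645; z_β = 1.282 (power 90%).
n = 2 × (2.927 × 18.3 / 12.3)² = 2 × 18.96 = 37.92
Round up: n = 38 per group.
Total across both groups: 2 × 38 = 76.

76 total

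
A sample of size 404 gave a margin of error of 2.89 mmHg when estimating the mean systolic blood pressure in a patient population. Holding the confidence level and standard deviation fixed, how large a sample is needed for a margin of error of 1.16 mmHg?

2508

Margin of error scales as 1/√n, so n₂ = n₁·(E₁/E₂)².
n₂ = 404 × (2.89/1.16)² = 404 × 6.207 = 2507.63
Round up: n₂ = 2508.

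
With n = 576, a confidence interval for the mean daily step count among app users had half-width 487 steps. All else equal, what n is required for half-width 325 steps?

1294

Margin of error scales as 1/√n, so n₂ = n₁·(E₁/E₂)².
n₂ = 576 × (487/325)² = 576 × 2.245 = 1293.12
Round up: n₂ = 1294.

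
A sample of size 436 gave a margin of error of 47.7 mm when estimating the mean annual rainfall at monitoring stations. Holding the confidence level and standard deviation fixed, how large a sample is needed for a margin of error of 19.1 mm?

Margin of error scales as 1/√n, so n₂ = n₁·(E₁/E₂)².
n₂ = 436 × (47.7/19.1)² = 436 × 6.237 = 2719.33
Round up: n₂ = 2720.

2720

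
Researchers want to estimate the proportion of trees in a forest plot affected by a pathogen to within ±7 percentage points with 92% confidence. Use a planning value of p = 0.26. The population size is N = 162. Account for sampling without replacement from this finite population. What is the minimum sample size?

70

For a proportion with margin E = 0.07 at 92% confidence, z = 1.751.
n = p̂(1−p̂)(z/E)² = 0.26 × 0.74 × (1.751/0.07)² = 120.39 — call this n₀.
Finite-population correction with N = 162: n = n₀ / (1 + (n₀−1)/N) = 120.39 / 1.737 = 69.31
Round up: n = 70.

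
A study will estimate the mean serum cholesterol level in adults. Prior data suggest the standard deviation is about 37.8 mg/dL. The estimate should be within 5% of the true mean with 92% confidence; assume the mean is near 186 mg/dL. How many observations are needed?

For a mean, the margin of error is E = z·σ/√n, so n = (zσ/E)².
At 92% confidence, z = 1.751.
E = 5% of 186 = 9.3 mg/dL.
n = (1.751 × 37.8 / 9.3)² = 50.65
Round up: n = 51.

51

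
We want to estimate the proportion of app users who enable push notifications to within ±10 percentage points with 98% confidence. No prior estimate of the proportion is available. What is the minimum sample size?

For a proportion with margin E = 0.1 at 98% confidence, z = 2.326.
With no prior estimate, use p = 0.5, which maximizes p(1−p) at 0.25.
n = 0.25 × (z/E)² = 0.25 × (2.326/0.1)² = 135.26
Round up: n = 136.

136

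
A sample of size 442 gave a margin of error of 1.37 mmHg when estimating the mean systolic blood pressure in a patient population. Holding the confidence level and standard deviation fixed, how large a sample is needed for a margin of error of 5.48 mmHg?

28

Margin of error scales as 1/√n, so n₂ = n₁·(E₁/E₂)².
n₂ = 442 × (1.37/5.48)² = 442 × 0.0625 = 27.62
Round up: n₂ = 28.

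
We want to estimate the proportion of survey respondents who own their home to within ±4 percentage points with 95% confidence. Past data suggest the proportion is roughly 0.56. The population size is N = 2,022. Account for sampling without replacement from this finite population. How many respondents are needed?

458

For a proportion with margin E = 0.04 at 95% confidence, z = 1.960.
n = p̂(1−p̂)(z/E)² = 0.56 × 0.44 × (1.960/0.04)² = 591.61 — call this n₀.
Finite-population correction with N = 2,022: n = n₀ / (1 + (n₀−1)/N) = 591.61 / 1.292 = 457.90
Round up: n = 458.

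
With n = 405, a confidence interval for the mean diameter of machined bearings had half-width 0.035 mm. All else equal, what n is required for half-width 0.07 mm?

102

Margin of error scales as 1/√n, so n₂ = n₁·(E₁/E₂)².
n₂ = 405 × (0.035/0.07)² = 405 × 0.25 = 101.25
Round up: n₂ = 102.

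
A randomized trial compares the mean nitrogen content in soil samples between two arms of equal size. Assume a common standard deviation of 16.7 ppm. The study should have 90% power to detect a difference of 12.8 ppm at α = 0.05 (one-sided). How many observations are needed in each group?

30 per group

For two equal groups, n per group = 2·((z_α + z_β)·σ/δ)².
z_α = 1.645; z_β = 1.282 (power 90%).
n = 2 × (2.927 × 16.7 / 12.8)² = 2 × 14.58 = 29.16
Round up: n = 30 per group.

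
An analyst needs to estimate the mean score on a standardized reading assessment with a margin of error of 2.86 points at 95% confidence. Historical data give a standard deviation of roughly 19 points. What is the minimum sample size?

For a mean, the margin of error is E = z·σ/√n, so n = (zσ/E)².
At 95% confidence, z = 1.960.
n = (1.960 × 19 / 2.86)² = 169.55
Round up: n = 170.

170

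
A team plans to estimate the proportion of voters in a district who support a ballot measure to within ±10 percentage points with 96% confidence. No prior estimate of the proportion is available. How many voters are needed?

n = 106

For a proportion with margin E = 0.1 at 96% confidence, z = 2.054.
With no prior estimate, use p = 0.5, which maximizes p(1−p) at 0.25.
n = 0.25 × (z/E)² = 0.25 × (2.054/0.1)² = 105.47
Round up: n = 106.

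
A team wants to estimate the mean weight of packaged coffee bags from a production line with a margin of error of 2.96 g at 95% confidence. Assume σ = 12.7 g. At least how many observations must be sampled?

For a mean, the margin of error is E = z·σ/√n, so n = (zσ/E)².
At 95% confidence, z = 1.960.
n = (1.960 × 12.7 / 2.96)² = 70.72
Round up: n = 71.

71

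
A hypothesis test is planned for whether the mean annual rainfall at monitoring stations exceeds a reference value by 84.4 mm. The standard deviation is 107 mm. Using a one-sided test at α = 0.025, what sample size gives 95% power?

21

For a one-sample z-test, n = ((z_α + z_β)·σ/δ)².
z_α = 1.960 (one-sided α = 0.025); z_β = 1.645 (power 95% → β = 0.05).
n = (3.605 × 107 / 84.4)² = 20.89
Round up: n = 21.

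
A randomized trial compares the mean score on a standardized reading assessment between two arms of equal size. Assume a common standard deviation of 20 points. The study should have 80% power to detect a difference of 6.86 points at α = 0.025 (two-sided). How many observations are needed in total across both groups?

For two equal groups, n per group = 2·((z_{α/2} + z_β)·σ/δ)².
z_{α/2} = 2.241; z_β = 0.842 (power 80%).
n = 2 × (3.083 × 20 / 6.86)² = 2 × 80.79 = 161.58
Round up: n = 162 per group.
Total across both groups: 2 × 162 = 324.

324 total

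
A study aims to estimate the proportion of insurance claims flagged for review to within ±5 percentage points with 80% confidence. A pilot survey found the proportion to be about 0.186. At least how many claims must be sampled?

For a proportion with margin E = 0.05 at 80% confidence, z = 1.282.
n = p̂(1−p̂)(z/E)² = 0.186 × 0.814 × (1.282/0.05)² = 99.53
Round up: n = 100.

100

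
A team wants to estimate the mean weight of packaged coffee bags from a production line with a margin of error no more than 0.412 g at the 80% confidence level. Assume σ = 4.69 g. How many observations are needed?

n = 213

For a mean, the margin of error is E = z·σ/√n, so n = (zσ/E)².
At 80% confidence, z = 1.282.
n = (1.282 × 4.69 / 0.412)² = 212.97
Round up: n = 213.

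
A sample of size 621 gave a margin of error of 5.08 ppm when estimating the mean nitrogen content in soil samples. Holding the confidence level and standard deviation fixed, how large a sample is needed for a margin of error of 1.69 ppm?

Margin of error scales as 1/√n, so n₂ = n₁·(E₁/E₂)².
n₂ = 621 × (5.08/1.69)² = 621 × 9.036 = 5611.36
Round up: n₂ = 5612.

5612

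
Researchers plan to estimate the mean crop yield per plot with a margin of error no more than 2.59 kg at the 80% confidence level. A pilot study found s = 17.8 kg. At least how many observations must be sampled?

78

For a mean, the margin of error is E = z·σ/√n, so n = (zσ/E)².
At 80% confidence, z = 1.282.
n = (1.282 × 17.8 / 2.59)² = 77.63
Round up: n = 78.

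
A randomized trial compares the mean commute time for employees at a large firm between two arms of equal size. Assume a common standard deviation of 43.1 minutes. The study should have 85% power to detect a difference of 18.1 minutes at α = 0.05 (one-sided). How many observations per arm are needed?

For two equal groups, n per group = 2·((z_α + z_β)·σ/δ)².
z_α = 1.645; z_β = 1.036 (power 85%).
n = 2 × (2.681 × 43.1 / 18.1)² = 2 × 40.76 = 81.52
Round up: n = 82 per group.

82 per group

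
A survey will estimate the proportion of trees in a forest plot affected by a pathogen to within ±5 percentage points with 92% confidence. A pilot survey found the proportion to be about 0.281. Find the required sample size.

248

For a proportion with margin E = 0.05 at 92% confidence, z = 1.751.
n = p̂(1−p̂)(z/E)² = 0.281 × 0.719 × (1.751/0.05)² = 247.78
Round up: n = 248.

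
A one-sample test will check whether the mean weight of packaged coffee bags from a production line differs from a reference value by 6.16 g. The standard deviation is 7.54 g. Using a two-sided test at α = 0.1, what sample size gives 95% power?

For a one-sample z-test, n = ((z_{α/2} + z_β)·σ/δ)².
z_{α/2} = 1.645 (two-sided α = 0.1); z_β = 1.645 (power 95% → β = 0.05).
n = (3.290 × 7.54 / 6.16)² = 16.22
Round up: n = 17.

17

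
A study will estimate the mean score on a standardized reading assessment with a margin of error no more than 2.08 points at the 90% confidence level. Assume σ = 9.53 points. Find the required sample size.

For a mean, the margin of error is E = z·σ/√n, so n = (zσ/E)².
At 90% confidence, z = 1.645.
n = (1.645 × 9.53 / 2.08)² = 56.81
Round up: n = 57.

57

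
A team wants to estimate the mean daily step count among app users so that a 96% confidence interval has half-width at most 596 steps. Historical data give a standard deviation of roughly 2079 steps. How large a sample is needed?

For a mean, the margin of error is E = z·σ/√n, so n = (zσ/E)².
At 96% confidence, z = 2.054.
n = (2.054 × 2079 / 596)² = 51.34
Round up: n = 52.

52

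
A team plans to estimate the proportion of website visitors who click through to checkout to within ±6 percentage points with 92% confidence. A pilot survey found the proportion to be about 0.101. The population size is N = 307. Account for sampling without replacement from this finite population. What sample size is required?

62

For a proportion with margin E = 0.06 at 92% confidence, z = 1.751.
n = p̂(1−p̂)(z/E)² = 0.101 × 0.899 × (1.751/0.06)² = 77.33 — call this n₀.
Finite-population correction with N = 307: n = n₀ / (1 + (n₀−1)/N) = 77.33 / 1.249 = 61.91
Round up: n = 62.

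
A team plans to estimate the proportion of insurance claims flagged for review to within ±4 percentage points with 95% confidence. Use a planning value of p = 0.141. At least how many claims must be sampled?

291

For a proportion with margin E = 0.04 at 95% confidence, z = 1.960.
n = p̂(1−p̂)(z/E)² = 0.141 × 0.859 × (1.960/0.04)² = 290.81
Round up: n = 291.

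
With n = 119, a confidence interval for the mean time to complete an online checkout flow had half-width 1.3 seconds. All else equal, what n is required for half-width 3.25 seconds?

20

Margin of error scales as 1/√n, so n₂ = n₁·(E₁/E₂)².
n₂ = 119 × (1.3/3.25)² = 119 × 0.16 = 19.04
Round up: n₂ = 20.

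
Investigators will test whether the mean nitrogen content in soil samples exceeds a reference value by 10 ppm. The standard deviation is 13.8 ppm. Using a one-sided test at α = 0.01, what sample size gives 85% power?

For a one-sample z-test, n = ((z_α + z_β)·σ/δ)².
z_α = 2.326 (one-sided α = 0.01); z_β = 1.036 (power 85% → β = 0.15).
n = (3.362 × 13.8 / 10)² = 21.53
Round up: n = 22.

22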